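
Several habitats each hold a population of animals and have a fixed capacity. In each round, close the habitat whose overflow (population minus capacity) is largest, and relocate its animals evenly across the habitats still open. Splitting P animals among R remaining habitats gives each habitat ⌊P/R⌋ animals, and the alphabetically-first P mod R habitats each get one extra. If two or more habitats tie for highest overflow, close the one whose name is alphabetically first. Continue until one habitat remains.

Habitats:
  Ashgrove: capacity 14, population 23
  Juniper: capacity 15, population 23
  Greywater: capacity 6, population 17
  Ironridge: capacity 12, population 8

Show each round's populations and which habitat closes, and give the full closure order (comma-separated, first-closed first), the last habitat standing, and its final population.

Round 1: Ashgrove=23 Greywater=17 Ironridge=8 Juniper=23 → close Greywater (overflow 11)
  17÷3 = 5 each, +1 to first 2
Round 2: Ashgrove=29 Ironridge=14 Juniper=28 → close Ashgrove (overflow 15)
  29÷2 = 14 each, +1 to first 1
Round 3: Ironridge=29 Juniper=42 → close Juniper (overflow 27)
  42÷1 = 42 each, +1 to first 0

Closure order: Greywater, Ashgrove, Juniper
Last habitat: Ironridge with 71 animals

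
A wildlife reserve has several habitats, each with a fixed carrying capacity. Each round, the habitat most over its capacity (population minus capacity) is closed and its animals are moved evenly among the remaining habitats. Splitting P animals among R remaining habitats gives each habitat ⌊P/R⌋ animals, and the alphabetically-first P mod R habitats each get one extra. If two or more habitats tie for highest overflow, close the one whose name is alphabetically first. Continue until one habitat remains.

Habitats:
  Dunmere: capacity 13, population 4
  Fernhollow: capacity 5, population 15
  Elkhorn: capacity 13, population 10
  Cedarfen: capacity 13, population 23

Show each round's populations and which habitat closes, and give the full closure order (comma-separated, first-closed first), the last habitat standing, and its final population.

Closure order: Cedarfen, Fernhollow, Elkhorn
Last habitat: Dunmere with 52 animals

Round 1: Cedarfen=23 Dunmere=4 Elkhorn=10 Fernhollow=15 → close Cedarfen (overflow 10)
  23÷3 = 7 each, +1 to first 2
Round 2: Dunmere=12 Elkhorn=18 Fernhollow=22 → close Fernhollow (overflow 17)
  22÷2 = 11 each, +1 to first 0
Round 3: Dunmere=23 Elkhorn=29 → close Elkhorn (overflow 16)
  29÷1 = 29 each, +1 to first 0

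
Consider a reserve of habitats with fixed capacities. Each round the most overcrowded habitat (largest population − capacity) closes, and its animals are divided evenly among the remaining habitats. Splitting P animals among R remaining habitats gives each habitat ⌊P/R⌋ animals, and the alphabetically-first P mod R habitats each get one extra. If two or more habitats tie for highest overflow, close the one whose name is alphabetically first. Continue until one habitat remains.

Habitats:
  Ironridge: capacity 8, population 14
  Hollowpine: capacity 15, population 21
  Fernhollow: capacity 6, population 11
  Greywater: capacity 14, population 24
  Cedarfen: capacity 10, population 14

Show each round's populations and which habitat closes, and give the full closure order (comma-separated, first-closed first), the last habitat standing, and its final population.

Round 1: Cedarfen=14 Fernhollow=11 Greywater=24 Hollowpine=21 Ironridge=14 → close Greywater (overflow 10)
  24÷4 = 6 each, +1 to first 0
Round 2: Cedarfen=20 Fernhollow=17 Hollowpine=27 Ironridge=20 → close Hollowpine (overflow 12)
  27÷3 = 9 each, +1 to first 0
Round 3: Cedarfen=29 Fernhollow=26 Ironridge=29 → close Ironridge (overflow 21)
  29÷2 = 14 each, +1 to first 1
Round 4: Cedarfen=44 Fernhollow=40 → close Cedarfen (overflow 34)
  44÷1 = 44 each, +1 to first 0

Closure order: Greywater, Hollowpine, Ironridge, Cedarfen
Last habitat: Fernhollow with 84 animals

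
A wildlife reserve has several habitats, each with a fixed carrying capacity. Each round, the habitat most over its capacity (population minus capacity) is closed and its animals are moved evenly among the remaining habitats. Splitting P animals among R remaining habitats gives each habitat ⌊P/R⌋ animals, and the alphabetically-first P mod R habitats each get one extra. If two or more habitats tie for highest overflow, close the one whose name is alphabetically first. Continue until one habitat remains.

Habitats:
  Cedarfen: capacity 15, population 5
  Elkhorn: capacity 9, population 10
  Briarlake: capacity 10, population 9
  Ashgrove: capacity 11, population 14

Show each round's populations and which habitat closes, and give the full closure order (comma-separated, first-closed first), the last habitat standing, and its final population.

Closure order: Ashgrove, Elkhorn, Briarlake
Last habitat: Cedarfen with 38 animals

Round 1: Ashgrove=14 Briarlake=9 Cedarfen=5 Elkhorn=10 → close Ashgrove (overflow 3)
  14÷3 = 4 each, +1 to first 2
Round 2: Briarlake=14 Cedarfen=10 Elkhorn=14 → close Elkhorn (overflow 5)
  14÷2 = 7 each, +1 to first 0
Round 3: Briarlake=21 Cedarfen=17 → close Briarlake (overflow 11)
  21÷1 = 21 each, +1 to first 0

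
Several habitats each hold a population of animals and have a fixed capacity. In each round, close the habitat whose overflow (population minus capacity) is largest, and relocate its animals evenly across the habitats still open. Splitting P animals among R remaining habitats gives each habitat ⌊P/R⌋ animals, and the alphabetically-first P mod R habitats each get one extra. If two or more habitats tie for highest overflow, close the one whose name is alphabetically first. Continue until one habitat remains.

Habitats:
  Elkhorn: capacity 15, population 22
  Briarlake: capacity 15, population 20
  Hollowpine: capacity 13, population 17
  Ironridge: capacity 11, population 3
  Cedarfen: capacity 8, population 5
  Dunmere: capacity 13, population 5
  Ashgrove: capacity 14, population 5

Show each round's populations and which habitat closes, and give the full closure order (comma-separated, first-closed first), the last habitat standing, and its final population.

Closure order: Elkhorn, Briarlake, Hollowpine, Cedarfen, Ashgrove, Dunmere
Last habitat: Ironridge with 77 animals

Round 1: Ashgrove=5 Briarlake=20 Cedarfen=5 Dunmere=5 Elkhorn=22 Hollowpine=17 Ironridge=3 → close Elkhorn (overflow 7)
  22÷6 = 3 each, +1 to first 4
Round 2: Ashgrove=9 Briarlake=24 Cedarfen=9 Dunmere=9 Hollowpine=20 Ironridge=6 → close Briarlake (overflow 9)
  24÷5 = 4 each, +1 to first 4
Round 3: Ashgrove=14 Cedarfen=14 Dunmere=14 Hollowpine=25 Ironridge=10 → close Hollowpine (overflow 12)
  25÷4 = 6 each, +1 to first 1
Round 4: Ashgrove=21 Cedarfen=20 Dunmere=20 Ironridge=16 → close Cedarfen (overflow 12)
  20÷3 = 6 each, +1 to first 2
Round 5: Ashgrove=28 Dunmere=27 Ironridge=22 → close Ashgrove (overflow 14)
  28÷2 = 14 each, +1 to first 0
Round 6: Dunmere=41 Ironridge=36 → close Dunmere (overflow 28)
  41÷1 = 41 each, +1 to first 0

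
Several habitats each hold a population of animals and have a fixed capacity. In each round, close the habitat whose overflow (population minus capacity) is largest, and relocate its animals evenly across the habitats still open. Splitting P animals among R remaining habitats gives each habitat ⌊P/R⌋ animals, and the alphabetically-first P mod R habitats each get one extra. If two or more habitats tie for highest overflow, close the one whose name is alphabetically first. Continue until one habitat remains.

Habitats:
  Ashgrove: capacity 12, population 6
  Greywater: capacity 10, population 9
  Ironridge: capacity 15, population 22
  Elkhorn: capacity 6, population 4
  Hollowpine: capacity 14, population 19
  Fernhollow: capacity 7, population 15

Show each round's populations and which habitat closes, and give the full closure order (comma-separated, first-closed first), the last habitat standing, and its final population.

Round 1: Ashgrove=6 Elkhorn=4 Fernhollow=15 Greywater=9 Hollowpine=19 Ironridge=22 → close Fernhollow (overflow 8)
  15÷5 = 3 each, +1 to first 0
Round 2: Ashgrove=9 Elkhorn=7 Greywater=12 Hollowpine=22 Ironridge=25 → close Ironridge (overflow 10)
  25÷4 = 6 each, +1 to first 1
Round 3: Ashgrove=16 Elkhorn=13 Greywater=18 Hollowpine=28 → close Hollowpine (overflow 14)
  28÷3 = 9 each, +1 to first 1
Round 4: Ashgrove=26 Elkhorn=22 Greywater=27 → close Greywater (overflow 17)
  27÷2 = 13 each, +1 to first 1
Round 5: Ashgrove=40 Elkhorn=35 → close Elkhorn (overflow 29)
  35÷1 = 35 each, +1 to first 0

Closure order: Fernhollow, Ironridge, Hollowpine, Greywater, Elkhorn
Last habitat: Ashgrove with 75 animals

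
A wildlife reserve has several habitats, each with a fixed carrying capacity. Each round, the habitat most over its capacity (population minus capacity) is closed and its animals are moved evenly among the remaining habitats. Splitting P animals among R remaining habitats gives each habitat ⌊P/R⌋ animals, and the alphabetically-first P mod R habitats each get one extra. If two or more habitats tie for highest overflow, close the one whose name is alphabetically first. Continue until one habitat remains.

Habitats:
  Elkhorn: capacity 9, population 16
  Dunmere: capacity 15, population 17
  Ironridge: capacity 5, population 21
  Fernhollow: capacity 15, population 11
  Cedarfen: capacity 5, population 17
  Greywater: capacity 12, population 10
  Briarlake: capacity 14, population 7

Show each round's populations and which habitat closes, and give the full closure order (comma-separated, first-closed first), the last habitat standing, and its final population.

Round 1: Briarlake=7 Cedarfen=17 Dunmere=17 Elkhorn=16 Fernhollow=11 Greywater=10 Ironridge=21 → close Ironridge (overflow 16)
  21÷6 = 3 each, +1 to first 3
Round 2: Briarlake=11 Cedarfen=21 Dunmere=21 Elkhorn=19 Fernhollow=14 Greywater=13 → close Cedarfen (overflow 16)
  21÷5 = 4 each, +1 to first 1
Round 3: Briarlake=16 Dunmere=25 Elkhorn=23 Fernhollow=18 Greywater=17 → close Elkhorn (overflow 14)
  23÷4 = 5 each, +1 to first 3
Round 4: Briarlake=22 Dunmere=31 Fernhollow=24 Greywater=22 → close Dunmere (overflow 16)
  31÷3 = 10 each, +1 to first 1
Round 5: Briarlake=33 Fernhollow=34 Greywater=32 → close Greywater (overflow 20)
  32÷2 = 16 each, +1 to first 0
Round 6: Briarlake=49 Fernhollow=50 → close Briarlake (overflow 35)
  49÷1 = 49 each, +1 to first 0

Closure order: Ironridge, Cedarfen, Elkhorn, Dunmere, Greywater, Briarlake
Last habitat: Fernhollow with 99 animals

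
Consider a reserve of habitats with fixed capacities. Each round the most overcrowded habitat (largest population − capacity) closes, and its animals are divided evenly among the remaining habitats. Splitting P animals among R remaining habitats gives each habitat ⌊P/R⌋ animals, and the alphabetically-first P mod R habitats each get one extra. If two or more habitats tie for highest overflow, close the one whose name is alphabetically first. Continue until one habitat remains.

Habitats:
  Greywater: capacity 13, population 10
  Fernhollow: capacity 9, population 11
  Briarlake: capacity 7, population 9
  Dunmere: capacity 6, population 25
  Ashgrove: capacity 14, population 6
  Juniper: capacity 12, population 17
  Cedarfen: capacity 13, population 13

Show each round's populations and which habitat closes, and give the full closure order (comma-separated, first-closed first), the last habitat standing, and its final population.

Round 1: Ashgrove=6 Briarlake=9 Cedarfen=13 Dunmere=25 Fernhollow=11 Greywater=10 Juniper=17 → close Dunmere (overflow 19)
  25÷6 = 4 each, +1 to first 1
Round 2: Ashgrove=11 Briarlake=13 Cedarfen=17 Fernhollow=15 Greywater=14 Juniper=21 → close Juniper (overflow 9)
  21÷5 = 4 each, +1 to first 1
Round 3: Ashgrove=16 Briarlake=17 Cedarfen=21 Fernhollow=19 Greywater=18 → close Briarlake (overflow 10)
  17÷4 = 4 each, +1 to first 1
Round 4: Ashgrove=21 Cedarfen=25 Fernhollow=23 Greywater=22 → close Fernhollow (overflow 14)
  23÷3 = 7 each, +1 to first 2
Round 5: Ashgrove=29 Cedarfen=33 Greywater=29 → close Cedarfen (overflow 20)
  33÷2 = 16 each, +1 to first 1
Round 6: Ashgrove=46 Greywater=45 → close Ashgrove (overflow 32)
  46÷1 = 46 each, +1 to first 0

Closure order: Dunmere, Juniper, Briarlake, Fernhollow, Cedarfen, Ashgrove
Last habitat: Greywater with 91 animals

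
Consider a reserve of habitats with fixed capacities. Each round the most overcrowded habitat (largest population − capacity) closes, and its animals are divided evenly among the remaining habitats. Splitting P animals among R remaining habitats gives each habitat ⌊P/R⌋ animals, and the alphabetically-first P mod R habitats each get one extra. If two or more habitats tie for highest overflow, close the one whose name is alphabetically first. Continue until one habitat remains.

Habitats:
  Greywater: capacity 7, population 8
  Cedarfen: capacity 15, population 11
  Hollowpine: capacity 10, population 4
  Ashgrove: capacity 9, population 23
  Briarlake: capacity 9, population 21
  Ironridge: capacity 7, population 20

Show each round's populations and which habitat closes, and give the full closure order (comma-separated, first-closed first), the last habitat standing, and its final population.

Closure order: Ashgrove, Briarlake, Ironridge, Greywater, Cedarfen
Last habitat: Hollowpine with 87 animals

Round 1: Ashgrove=23 Briarlake=21 Cedarfen=11 Greywater=8 Hollowpine=4 Ironridge=20 → close Ashgrove (overflow 14)
  23÷5 = 4 each, +1 to first 3
Round 2: Briarlake=26 Cedarfen=16 Greywater=13 Hollowpine=8 Ironridge=24 → close Briarlake (overflow 17)
  26÷4 = 6 each, +1 to first 2
Round 3: Cedarfen=23 Greywater=20 Hollowpine=14 Ironridge=30 → close Ironridge (overflow 23)
  30÷3 = 10 each, +1 to first 0
Round 4: Cedarfen=33 Greywater=30 Hollowpine=24 → close Greywater (overflow 23)
  30÷2 = 15 each, +1 to first 0
Round 5: Cedarfen=48 Hollowpine=39 → close Cedarfen (overflow 33)
  48÷1 = 48 each, +1 to first 0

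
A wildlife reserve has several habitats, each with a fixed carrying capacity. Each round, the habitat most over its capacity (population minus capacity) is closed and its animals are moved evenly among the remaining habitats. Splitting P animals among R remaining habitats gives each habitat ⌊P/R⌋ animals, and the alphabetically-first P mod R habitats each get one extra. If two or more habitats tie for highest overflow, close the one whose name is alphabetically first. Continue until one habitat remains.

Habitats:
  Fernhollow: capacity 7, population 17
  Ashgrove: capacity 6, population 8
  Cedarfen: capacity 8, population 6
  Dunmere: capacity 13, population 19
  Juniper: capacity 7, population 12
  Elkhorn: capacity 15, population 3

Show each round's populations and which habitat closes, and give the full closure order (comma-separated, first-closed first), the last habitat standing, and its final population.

Closure order: Fernhollow, Dunmere, Juniper, Ashgrove, Cedarfen
Last habitat: Elkhorn with 65 animals

Round 1: Ashgrove=8 Cedarfen=6 Dunmere=19 Elkhorn=3 Fernhollow=17 Juniper=12 → close Fernhollow (overflow 10)
  17÷5 = 3 each, +1 to first 2
Round 2: Ashgrove=12 Cedarfen=10 Dunmere=22 Elkhorn=6 Juniper=15 → close Dunmere (overflow 9)
  22÷4 = 5 each, +1 to first 2
Round 3: Ashgrove=18 Cedarfen=16 Elkhorn=11 Juniper=20 → close Juniper (overflow 13)
  20÷3 = 6 each, +1 to first 2
Round 4: Ashgrove=25 Cedarfen=23 Elkhorn=17 → close Ashgrove (overflow 19)
  25÷2 = 12 each, +1 to first 1
Round 5: Cedarfen=36 Elkhorn=29 → close Cedarfen (overflow 28)
  36÷1 = 36 each, +1 to first 0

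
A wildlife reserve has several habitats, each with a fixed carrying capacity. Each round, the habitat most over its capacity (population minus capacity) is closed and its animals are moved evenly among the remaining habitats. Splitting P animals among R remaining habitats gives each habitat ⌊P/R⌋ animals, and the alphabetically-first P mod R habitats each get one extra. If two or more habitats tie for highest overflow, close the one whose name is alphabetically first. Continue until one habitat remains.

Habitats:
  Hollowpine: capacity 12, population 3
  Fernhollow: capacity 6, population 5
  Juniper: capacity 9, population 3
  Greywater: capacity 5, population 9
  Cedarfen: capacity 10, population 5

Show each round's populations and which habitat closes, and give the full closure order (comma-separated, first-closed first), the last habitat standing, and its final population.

Round 1: Cedarfen=5 Fernhollow=5 Greywater=9 Hollowpine=3 Juniper=3 → close Greywater (overflow 4)
  9÷4 = 2 each, +1 to first 1
Round 2: Cedarfen=8 Fernhollow=7 Hollowpine=5 Juniper=5 → close Fernhollow (overflow 1)
  7÷3 = 2 each, +1 to first 1
Round 3: Cedarfen=11 Hollowpine=7 Juniper=7 → close Cedarfen (overflow 1)
  11÷2 = 5 each, +1 to first 1
Round 4: Hollowpine=13 Juniper=12 → close Juniper (overflow 3)
  12÷1 = 12 each, +1 to first 0

Closure order: Greywater, Fernhollow, Cedarfen, Juniper
Last habitat: Hollowpine with 25 animals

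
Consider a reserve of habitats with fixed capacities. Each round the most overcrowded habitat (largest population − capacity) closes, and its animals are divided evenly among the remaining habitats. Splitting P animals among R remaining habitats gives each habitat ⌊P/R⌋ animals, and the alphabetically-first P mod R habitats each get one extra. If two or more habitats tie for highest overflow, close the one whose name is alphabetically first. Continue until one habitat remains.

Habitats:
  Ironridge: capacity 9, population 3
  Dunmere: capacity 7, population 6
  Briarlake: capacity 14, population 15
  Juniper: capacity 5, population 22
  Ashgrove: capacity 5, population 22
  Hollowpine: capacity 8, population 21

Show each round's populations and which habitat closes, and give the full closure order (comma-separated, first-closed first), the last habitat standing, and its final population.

Round 1: Ashgrove=22 Briarlake=15 Dunmere=6 Hollowpine=21 Ironridge=3 Juniper=22 → close Ashgrove (overflow 17)
  22÷5 = 4 each, +1 to first 2
Round 2: Briarlake=20 Dunmere=11 Hollowpine=25 Ironridge=7 Juniper=26 → close Juniper (overflow 21)
  26÷4 = 6 each, +1 to first 2
Round 3: Briarlake=27 Dunmere=18 Hollowpine=31 Ironridge=13 → close Hollowpine (overflow 23)
  31÷3 = 10 each, +1 to first 1
Round 4: Briarlake=38 Dunmere=28 Ironridge=23 → close Briarlake (overflow 24)
  38÷2 = 19 each, +1 to first 0
Round 5: Dunmere=47 Ironridge=42 → close Dunmere (overflow 40)
  47÷1 = 47 each, +1 to first 0

Closure order: Ashgrove, Juniper, Hollowpine, Briarlake, Dunmere
Last habitat: Ironridge with 89 animals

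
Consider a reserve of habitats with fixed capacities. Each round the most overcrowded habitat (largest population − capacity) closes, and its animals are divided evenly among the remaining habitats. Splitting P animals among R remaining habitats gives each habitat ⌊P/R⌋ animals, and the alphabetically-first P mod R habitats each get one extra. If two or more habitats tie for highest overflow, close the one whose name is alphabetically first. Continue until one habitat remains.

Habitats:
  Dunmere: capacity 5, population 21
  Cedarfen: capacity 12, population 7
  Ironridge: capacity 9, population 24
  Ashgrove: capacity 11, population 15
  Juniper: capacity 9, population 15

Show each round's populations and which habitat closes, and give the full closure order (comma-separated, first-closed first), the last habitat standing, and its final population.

Round 1: Ashgrove=15 Cedarfen=7 Dunmere=21 Ironridge=24 Juniper=15 → close Dunmere (overflow 16)
  21÷4 = 5 each, +1 to first 1
Round 2: Ashgrove=21 Cedarfen=12 Ironridge=29 Juniper=20 → close Ironridge (overflow 20)
  29÷3 = 9 each, +1 to first 2
Round 3: Ashgrove=31 Cedarfen=22 Juniper=29 → close Ashgrove (overflow 20)
  31÷2 = 15 each, +1 to first 1
Round 4: Cedarfen=38 Juniper=44 → close Juniper (overflow 35)
  44÷1 = 44 each, +1 to first 0

Closure order: Dunmere, Ironridge, Ashgrove, Juniper
Last habitat: Cedarfen with 82 animals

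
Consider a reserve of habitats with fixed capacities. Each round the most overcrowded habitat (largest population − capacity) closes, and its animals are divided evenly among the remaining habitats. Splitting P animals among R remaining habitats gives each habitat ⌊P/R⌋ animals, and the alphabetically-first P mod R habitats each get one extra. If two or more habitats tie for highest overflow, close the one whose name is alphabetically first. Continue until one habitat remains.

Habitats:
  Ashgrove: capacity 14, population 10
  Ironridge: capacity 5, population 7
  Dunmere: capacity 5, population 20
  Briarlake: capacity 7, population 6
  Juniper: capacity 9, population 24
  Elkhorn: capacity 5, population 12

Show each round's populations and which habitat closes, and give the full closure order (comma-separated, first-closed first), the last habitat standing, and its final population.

Closure order: Dunmere, Juniper, Elkhorn, Ironridge, Briarlake
Last habitat: Ashgrove with 79 animals

Round 1: Ashgrove=10 Briarlake=6 Dunmere=20 Elkhorn=12 Ironridge=7 Juniper=24 → close Dunmere (overflow 15)
  20÷5 = 4 each, +1 to first 0
Round 2: Ashgrove=14 Briarlake=10 Elkhorn=16 Ironridge=11 Juniper=28 → close Juniper (overflow 19)
  28÷4 = 7 each, +1 to first 0
Round 3: Ashgrove=21 Briarlake=17 Elkhorn=23 Ironridge=18 → close Elkhorn (overflow 18)
  23÷3 = 7 each, +1 to first 2
Round 4: Ashgrove=29 Briarlake=25 Ironridge=25 → close Ironridge (overflow 20)
  25÷2 = 12 each, +1 to first 1
Round 5: Ashgrove=42 Briarlake=37 → close Briarlake (overflow 30)
  37÷1 = 37 each, +1 to first 0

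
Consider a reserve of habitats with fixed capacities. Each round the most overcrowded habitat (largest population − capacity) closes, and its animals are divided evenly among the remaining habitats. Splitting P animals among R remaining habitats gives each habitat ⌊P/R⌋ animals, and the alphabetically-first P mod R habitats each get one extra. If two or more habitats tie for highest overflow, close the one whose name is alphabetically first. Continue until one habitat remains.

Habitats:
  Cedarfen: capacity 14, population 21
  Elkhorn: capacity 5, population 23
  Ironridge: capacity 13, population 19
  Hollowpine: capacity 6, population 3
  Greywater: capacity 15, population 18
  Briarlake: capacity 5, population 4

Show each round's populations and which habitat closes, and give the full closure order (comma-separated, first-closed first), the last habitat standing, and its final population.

Round 1: Briarlake=4 Cedarfen=21 Elkhorn=23 Greywater=18 Hollowpine=3 Ironridge=19 → close Elkhorn (overflow 18)
  23÷5 = 4 each, +1 to first 3
Round 2: Briarlake=9 Cedarfen=26 Greywater=23 Hollowpine=7 Ironridge=23 → close Cedarfen (overflow 12)
  26÷4 = 6 each, +1 to first 2
Round 3: Briarlake=16 Greywater=30 Hollowpine=13 Ironridge=29 → close Ironridge (overflow 16)
  29÷3 = 9 each, +1 to first 2
Round 4: Briarlake=26 Greywater=40 Hollowpine=22 → close Greywater (overflow 25)
  40÷2 = 20 each, +1 to first 0
Round 5: Briarlake=46 Hollowpine=42 → close Briarlake (overflow 41)
  46÷1 = 46 each, +1 to first 0

Closure order: Elkhorn, Cedarfen, Ironridge, Greywater, Briarlake
Last habitat: Hollowpine with 88 animals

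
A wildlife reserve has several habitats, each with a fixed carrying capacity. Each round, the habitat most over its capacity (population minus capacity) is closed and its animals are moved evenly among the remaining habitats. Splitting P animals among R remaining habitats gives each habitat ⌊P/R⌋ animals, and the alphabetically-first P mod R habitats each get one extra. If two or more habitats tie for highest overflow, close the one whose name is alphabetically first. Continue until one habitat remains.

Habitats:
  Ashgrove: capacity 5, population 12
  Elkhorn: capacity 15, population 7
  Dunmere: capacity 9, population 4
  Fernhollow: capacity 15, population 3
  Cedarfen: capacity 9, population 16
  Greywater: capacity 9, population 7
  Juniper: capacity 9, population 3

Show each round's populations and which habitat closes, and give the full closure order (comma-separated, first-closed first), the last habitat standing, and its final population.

Closure order: Ashgrove, Cedarfen, Greywater, Dunmere, Elkhorn, Juniper
Last habitat: Fernhollow with 52 animals

Round 1: Ashgrove=12 Cedarfen=16 Dunmere=4 Elkhorn=7 Fernhollow=3 Greywater=7 Juniper=3 → close Ashgrove (overflow 7)
  12÷6 = 2 each, +1 to first 0
Round 2: Cedarfen=18 Dunmere=6 Elkhorn=9 Fernhollow=5 Greywater=9 Juniper=5 → close Cedarfen (overflow 9)
  18÷5 = 3 each, +1 to first 3
Round 3: Dunmere=10 Elkhorn=13 Fernhollow=9 Greywater=12 Juniper=8 → close Greywater (overflow 3)
  12÷4 = 3 each, +1 to first 0
Round 4: Dunmere=13 Elkhorn=16 Fernhollow=12 Juniper=11 → close Dunmere (overflow 4)
  13÷3 = 4 each, +1 to first 1
Round 5: Elkhorn=21 Fernhollow=16 Juniper=15 → close Elkhorn (overflow 6)
  21÷2 = 10 each, +1 to first 1
Round 6: Fernhollow=27 Juniper=25 → close Juniper (overflow 16)
  25÷1 = 25 each, +1 to first 0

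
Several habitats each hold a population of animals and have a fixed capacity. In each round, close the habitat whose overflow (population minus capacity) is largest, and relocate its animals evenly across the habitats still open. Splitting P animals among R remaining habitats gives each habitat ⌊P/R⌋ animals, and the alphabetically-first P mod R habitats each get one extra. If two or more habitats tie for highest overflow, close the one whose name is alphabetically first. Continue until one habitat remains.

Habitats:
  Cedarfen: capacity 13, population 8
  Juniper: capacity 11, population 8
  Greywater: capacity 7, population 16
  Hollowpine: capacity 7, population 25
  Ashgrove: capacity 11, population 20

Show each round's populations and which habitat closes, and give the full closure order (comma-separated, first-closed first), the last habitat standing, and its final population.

Round 1: Ashgrove=20 Cedarfen=8 Greywater=16 Hollowpine=25 Juniper=8 → close Hollowpine (overflow 18)
  25÷4 = 6 each, +1 to first 1
Round 2: Ashgrove=27 Cedarfen=14 Greywater=22 Juniper=14 → close Ashgrove (overflow 16)
  27÷3 = 9 each, +1 to first 0
Round 3: Cedarfen=23 Greywater=31 Juniper=23 → close Greywater (overflow 24)
  31÷2 = 15 each, +1 to first 1
Round 4: Cedarfen=39 Juniper=38 → close Juniper (overflow 27)
  38÷1 = 38 each, +1 to first 0

Closure order: Hollowpine, Ashgrove, Greywater, Juniper
Last habitat: Cedarfen with 77 animals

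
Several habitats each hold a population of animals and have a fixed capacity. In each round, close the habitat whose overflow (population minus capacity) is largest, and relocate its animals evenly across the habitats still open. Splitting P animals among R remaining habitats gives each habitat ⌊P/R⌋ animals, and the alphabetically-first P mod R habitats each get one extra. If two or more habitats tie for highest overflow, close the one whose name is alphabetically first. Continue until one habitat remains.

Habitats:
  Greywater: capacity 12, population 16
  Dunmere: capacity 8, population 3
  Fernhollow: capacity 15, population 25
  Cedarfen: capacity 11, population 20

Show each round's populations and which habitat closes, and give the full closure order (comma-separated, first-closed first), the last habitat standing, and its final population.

Closure order: Fernhollow, Cedarfen, Greywater
Last habitat: Dunmere with 64 animals

Round 1: Cedarfen=20 Dunmere=3 Fernhollow=25 Greywater=16 → close Fernhollow (overflow 10)
  25÷3 = 8 each, +1 to first 1
Round 2: Cedarfen=29 Dunmere=11 Greywater=24 → close Cedarfen (overflow 18)
  29÷2 = 14 each, +1 to first 1
Round 3: Dunmere=26 Greywater=38 → close Greywater (overflow 26)
  38÷1 = 38 each, +1 to first 0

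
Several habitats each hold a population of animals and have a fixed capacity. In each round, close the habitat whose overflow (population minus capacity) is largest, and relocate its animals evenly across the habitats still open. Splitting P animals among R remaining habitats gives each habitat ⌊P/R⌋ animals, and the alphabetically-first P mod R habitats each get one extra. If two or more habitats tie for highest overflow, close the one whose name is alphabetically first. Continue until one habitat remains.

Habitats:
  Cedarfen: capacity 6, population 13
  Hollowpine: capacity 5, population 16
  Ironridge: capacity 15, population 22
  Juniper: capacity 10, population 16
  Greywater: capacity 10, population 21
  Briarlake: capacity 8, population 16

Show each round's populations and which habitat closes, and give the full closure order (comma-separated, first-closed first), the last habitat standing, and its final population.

Closure order: Greywater, Hollowpine, Briarlake, Cedarfen, Ironridge
Last habitat: Juniper with 104 animals

Round 1: Briarlake=16 Cedarfen=13 Greywater=21 Hollowpine=16 Ironridge=22 Juniper=16 → close Greywater (overflow 11)
  21÷5 = 4 each, +1 to first 1
Round 2: Briarlake=21 Cedarfen=17 Hollowpine=20 Ironridge=26 Juniper=20 → close Hollowpine (overflow 15)
  20÷4 = 5 each, +1 to first 0
Round 3: Briarlake=26 Cedarfen=22 Ironridge=31 Juniper=25 → close Briarlake (overflow 18)
  26÷3 = 8 each, +1 to first 2
Round 4: Cedarfen=31 Ironridge=40 Juniper=33 → close Cedarfen (overflow 25)
  31÷2 = 15 each, +1 to first 1
Round 5: Ironridge=56 Juniper=48 → close Ironridge (overflow 41)
  56÷1 = 56 each, +1 to first 0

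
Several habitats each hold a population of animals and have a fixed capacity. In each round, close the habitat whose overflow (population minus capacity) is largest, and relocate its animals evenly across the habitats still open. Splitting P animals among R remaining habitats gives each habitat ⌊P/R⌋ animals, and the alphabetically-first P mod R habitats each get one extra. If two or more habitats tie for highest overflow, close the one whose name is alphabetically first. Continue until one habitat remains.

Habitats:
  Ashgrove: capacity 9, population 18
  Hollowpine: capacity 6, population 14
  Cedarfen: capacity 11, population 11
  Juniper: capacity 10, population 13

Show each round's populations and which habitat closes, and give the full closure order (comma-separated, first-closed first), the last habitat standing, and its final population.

Round 1: Ashgrove=18 Cedarfen=11 Hollowpine=14 Juniper=13 → close Ashgrove (overflow 9)
  18÷3 = 6 each, +1 to first 0
Round 2: Cedarfen=17 Hollowpine=20 Juniper=19 → close Hollowpine (overflow 14)
  20÷2 = 10 each, +1 to first 0
Round 3: Cedarfen=27 Juniper=29 → close Juniper (overflow 19)
  29÷1 = 29 each, +1 to first 0

Closure order: Ashgrove, Hollowpine, Juniper
Last habitat: Cedarfen with 56 animals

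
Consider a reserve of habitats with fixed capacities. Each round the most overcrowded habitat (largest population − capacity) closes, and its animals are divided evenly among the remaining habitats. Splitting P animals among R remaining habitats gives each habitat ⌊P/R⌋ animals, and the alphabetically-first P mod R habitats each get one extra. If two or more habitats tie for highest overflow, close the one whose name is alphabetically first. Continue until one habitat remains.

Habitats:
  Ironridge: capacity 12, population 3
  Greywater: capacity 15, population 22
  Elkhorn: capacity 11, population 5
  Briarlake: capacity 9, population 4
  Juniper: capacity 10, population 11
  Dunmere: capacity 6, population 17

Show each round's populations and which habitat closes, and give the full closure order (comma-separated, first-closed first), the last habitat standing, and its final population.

Closure order: Dunmere, Greywater, Juniper, Briarlake, Elkhorn
Last habitat: Ironridge with 62 animals

Round 1: Briarlake=4 Dunmere=17 Elkhorn=5 Greywater=22 Ironridge=3 Juniper=11 → close Dunmere (overflow 11)
  17÷5 = 3 each, +1 to first 2
Round 2: Briarlake=8 Elkhorn=9 Greywater=25 Ironridge=6 Juniper=14 → close Greywater (overflow 10)
  25÷4 = 6 each, +1 to first 1
Round 3: Briarlake=15 Elkhorn=15 Ironridge=12 Juniper=20 → close Juniper (overflow 10)
  20÷3 = 6 each, +1 to first 2
Round 4: Briarlake=22 Elkhorn=22 Ironridge=18 → close Briarlake (overflow 13)
  22÷2 = 11 each, +1 to first 0
Round 5: Elkhorn=33 Ironridge=29 → close Elkhorn (overflow 22)
  33÷1 = 33 each, +1 to first 0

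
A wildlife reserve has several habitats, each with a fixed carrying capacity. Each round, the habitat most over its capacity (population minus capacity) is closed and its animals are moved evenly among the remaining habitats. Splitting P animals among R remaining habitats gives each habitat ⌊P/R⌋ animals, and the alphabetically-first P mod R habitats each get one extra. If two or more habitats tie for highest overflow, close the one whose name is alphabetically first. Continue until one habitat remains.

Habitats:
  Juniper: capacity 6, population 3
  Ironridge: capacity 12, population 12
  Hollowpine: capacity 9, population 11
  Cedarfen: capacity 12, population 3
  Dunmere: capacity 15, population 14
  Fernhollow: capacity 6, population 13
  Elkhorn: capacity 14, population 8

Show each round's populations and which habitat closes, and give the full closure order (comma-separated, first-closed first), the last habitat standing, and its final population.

Closure order: Fernhollow, Hollowpine, Dunmere, Ironridge, Juniper, Elkhorn
Last habitat: Cedarfen with 64 animals

Round 1: Cedarfen=3 Dunmere=14 Elkhorn=8 Fernhollow=13 Hollowpine=11 Ironridge=12 Juniper=3 → close Fernhollow (overflow 7)
  13÷6 = 2 each, +1 to first 1
Round 2: Cedarfen=6 Dunmere=16 Elkhorn=10 Hollowpine=13 Ironridge=14 Juniper=5 → close Hollowpine (overflow 4)
  13÷5 = 2 each, +1 to first 3
Round 3: Cedarfen=9 Dunmere=19 Elkhorn=13 Ironridge=16 Juniper=7 → close Dunmere (overflow 4)
  19÷4 = 4 each, +1 to first 3
Round 4: Cedarfen=14 Elkhorn=18 Ironridge=21 Juniper=11 → close Ironridge (overflow 9)
  21÷3 = 7 each, +1 to first 0
Round 5: Cedarfen=21 Elkhorn=25 Juniper=18 → close Juniper (overflow 12)
  18÷2 = 9 each, +1 to first 0
Round 6: Cedarfen=30 Elkhorn=34 → close Elkhorn (overflow 20)
  34÷1 = 34 each, +1 to first 0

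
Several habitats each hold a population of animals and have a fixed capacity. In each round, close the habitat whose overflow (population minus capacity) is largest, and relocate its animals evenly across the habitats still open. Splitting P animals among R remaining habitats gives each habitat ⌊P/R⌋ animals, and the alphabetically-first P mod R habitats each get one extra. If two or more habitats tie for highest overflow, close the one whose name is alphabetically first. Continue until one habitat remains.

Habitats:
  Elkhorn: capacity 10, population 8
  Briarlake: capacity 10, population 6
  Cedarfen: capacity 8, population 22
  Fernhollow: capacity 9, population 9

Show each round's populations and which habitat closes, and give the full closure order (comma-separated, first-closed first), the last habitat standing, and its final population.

Round 1: Briarlake=6 Cedarfen=22 Elkhorn=8 Fernhollow=9 → close Cedarfen (overflow 14)
  22÷3 = 7 each, +1 to first 1
Round 2: Briarlake=14 Elkhorn=15 Fernhollow=16 → close Fernhollow (overflow 7)
  16÷2 = 8 each, +1 to first 0
Round 3: Briarlake=22 Elkhorn=23 → close Elkhorn (overflow 13)
  23÷1 = 23 each, +1 to first 0

Closure order: Cedarfen, Fernhollow, Elkhorn
Last habitat: Briarlake with 45 animals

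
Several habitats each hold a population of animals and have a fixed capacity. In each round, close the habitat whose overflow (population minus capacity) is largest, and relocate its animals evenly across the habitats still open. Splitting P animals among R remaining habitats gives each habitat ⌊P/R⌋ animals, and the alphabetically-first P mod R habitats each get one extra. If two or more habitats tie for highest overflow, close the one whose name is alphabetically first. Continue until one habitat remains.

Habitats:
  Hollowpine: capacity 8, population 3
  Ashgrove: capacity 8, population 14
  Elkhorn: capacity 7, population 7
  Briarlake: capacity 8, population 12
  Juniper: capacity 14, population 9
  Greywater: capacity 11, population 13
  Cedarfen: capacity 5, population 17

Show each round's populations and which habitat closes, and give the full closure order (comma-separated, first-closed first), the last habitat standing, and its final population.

Round 1: Ashgrove=14 Briarlake=12 Cedarfen=17 Elkhorn=7 Greywater=13 Hollowpine=3 Juniper=9 → close Cedarfen (overflow 12)
  17÷6 = 2 each, +1 to first 5
Round 2: Ashgrove=17 Briarlake=15 Elkhorn=10 Greywater=16 Hollowpine=6 Juniper=11 → close Ashgrove (overflow 9)
  17÷5 = 3 each, +1 to first 2
Round 3: Briarlake=19 Elkhorn=14 Greywater=19 Hollowpine=9 Juniper=14 → close Briarlake (overflow 11)
  19÷4 = 4 each, +1 to first 3
Round 4: Elkhorn=19 Greywater=24 Hollowpine=14 Juniper=18 → close Greywater (overflow 13)
  24÷3 = 8 each, +1 to first 0
Round 5: Elkhorn=27 Hollowpine=22 Juniper=26 → close Elkhorn (overflow 20)
  27÷2 = 13 each, +1 to first 1
Round 6: Hollowpine=36 Juniper=39 → close Hollowpine (overflow 28)
  36÷1 = 36 each, +1 to first 0

Closure order: Cedarfen, Ashgrove, Briarlake, Greywater, Elkhorn, Hollowpine
Last habitat: Juniper with 75 animals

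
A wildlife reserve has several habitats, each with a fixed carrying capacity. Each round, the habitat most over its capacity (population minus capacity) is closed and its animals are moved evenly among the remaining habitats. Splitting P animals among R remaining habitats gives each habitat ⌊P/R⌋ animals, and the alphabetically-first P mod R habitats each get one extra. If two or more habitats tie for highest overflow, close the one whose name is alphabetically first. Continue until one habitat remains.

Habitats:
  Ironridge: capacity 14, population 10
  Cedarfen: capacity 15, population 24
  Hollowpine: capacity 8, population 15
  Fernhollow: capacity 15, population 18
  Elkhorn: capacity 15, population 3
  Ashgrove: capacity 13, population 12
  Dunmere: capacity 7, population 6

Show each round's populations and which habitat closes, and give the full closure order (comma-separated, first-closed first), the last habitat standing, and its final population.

Closure order: Cedarfen, Hollowpine, Fernhollow, Ashgrove, Dunmere, Ironridge
Last habitat: Elkhorn with 88 animals

Round 1: Ashgrove=12 Cedarfen=24 Dunmere=6 Elkhorn=3 Fernhollow=18 Hollowpine=15 Ironridge=10 → close Cedarfen (overflow 9)
  24÷6 = 4 each, +1 to first 0
Round 2: Ashgrove=16 Dunmere=10 Elkhorn=7 Fernhollow=22 Hollowpine=19 Ironridge=14 → close Hollowpine (overflow 11)
  19÷5 = 3 each, +1 to first 4
Round 3: Ashgrove=20 Dunmere=14 Elkhorn=11 Fernhollow=26 Ironridge=17 → close Fernhollow (overflow 11)
  26÷4 = 6 each, +1 to first 2
Round 4: Ashgrove=27 Dunmere=21 Elkhorn=17 Ironridge=23 → close Ashgrove (overflow 14)
  27÷3 = 9 each, +1 to first 0
Round 5: Dunmere=30 Elkhorn=26 Ironridge=32 → close Dunmere (overflow 23)
  30÷2 = 15 each, +1 to first 0
Round 6: Elkhorn=41 Ironridge=47 → close Ironridge (overflow 33)
  47÷1 = 47 each, +1 to first 0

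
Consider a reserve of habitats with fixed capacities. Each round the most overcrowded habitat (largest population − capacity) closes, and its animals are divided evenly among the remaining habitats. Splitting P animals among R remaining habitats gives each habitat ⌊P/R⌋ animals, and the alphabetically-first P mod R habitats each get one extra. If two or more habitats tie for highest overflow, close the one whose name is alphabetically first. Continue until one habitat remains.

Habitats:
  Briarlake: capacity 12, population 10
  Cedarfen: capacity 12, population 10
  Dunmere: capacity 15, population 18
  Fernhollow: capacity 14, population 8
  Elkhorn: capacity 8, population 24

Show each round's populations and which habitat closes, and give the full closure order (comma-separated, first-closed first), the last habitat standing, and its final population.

Round 1: Briarlake=10 Cedarfen=10 Dunmere=18 Elkhorn=24 Fernhollow=8 → close Elkhorn (overflow 16)
  24÷4 = 6 each, +1 to first 0
Round 2: Briarlake=16 Cedarfen=16 Dunmere=24 Fernhollow=14 → close Dunmere (overflow 9)
  24÷3 = 8 each, +1 to first 0
Round 3: Briarlake=24 Cedarfen=24 Fernhollow=22 → close Briarlake (overflow 12)
  24÷2 = 12 each, +1 to first 0
Round 4: Cedarfen=36 Fernhollow=34 → close Cedarfen (overflow 24)
  36÷1 = 36 each, +1 to first 0

Closure order: Elkhorn, Dunmere, Briarlake, Cedarfen
Last habitat: Fernhollow with 70 animals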